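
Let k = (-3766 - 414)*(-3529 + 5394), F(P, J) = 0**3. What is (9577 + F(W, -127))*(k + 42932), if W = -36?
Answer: -74248259136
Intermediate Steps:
F(P, J) = 0
k = -7795700 (k = -4180*1865 = -7795700)
(9577 + F(W, -127))*(k + 42932) = (9577 + 0)*(-7795700 + 42932) = 9577*(-7752768) = -74248259136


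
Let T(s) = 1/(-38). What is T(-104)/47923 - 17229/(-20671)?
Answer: 31375263275/37643420654 ≈ 0.83349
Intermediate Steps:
T(s) = -1/38
T(-104)/47923 - 17229/(-20671) = -1/38/47923 - 17229/(-20671) = -1/38*1/47923 - 17229*(-1/20671) = -1/1821074 + 17229/20671 = 31375263275/37643420654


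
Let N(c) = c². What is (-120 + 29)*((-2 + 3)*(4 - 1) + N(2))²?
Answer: -4459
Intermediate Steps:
(-120 + 29)*((-2 + 3)*(4 - 1) + N(2))² = (-120 + 29)*((-2 + 3)*(4 - 1) + 2²)² = -91*(1*3 + 4)² = -91*(3 + 4)² = -91*7² = -91*49 = -4459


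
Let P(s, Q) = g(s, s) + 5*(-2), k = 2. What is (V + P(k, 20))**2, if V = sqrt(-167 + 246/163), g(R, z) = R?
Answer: (-1304 + 5*I*sqrt(175877))**2/26569 ≈ -101.49 - 205.83*I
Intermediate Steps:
P(s, Q) = -10 + s (P(s, Q) = s + 5*(-2) = s - 10 = -10 + s)
V = 5*I*sqrt(175877)/163 (V = sqrt(-167 + 246*(1/163)) = sqrt(-167 + 246/163) = sqrt(-26975/163) = 5*I*sqrt(175877)/163 ≈ 12.864*I)
(V + P(k, 20))**2 = (5*I*sqrt(175877)/163 + (-10 + 2))**2 = (5*I*sqrt(175877)/163 - 8)**2 = (-8 + 5*I*sqrt(175877)/163)**2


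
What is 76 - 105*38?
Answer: -3914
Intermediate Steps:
76 - 105*38 = 76 - 3990 = -3914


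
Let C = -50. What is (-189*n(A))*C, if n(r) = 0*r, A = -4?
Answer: 0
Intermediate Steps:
n(r) = 0
(-189*n(A))*C = -189*0*(-50) = 0*(-50) = 0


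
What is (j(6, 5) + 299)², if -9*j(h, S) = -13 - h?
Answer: 7344100/81 ≈ 90668.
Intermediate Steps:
j(h, S) = 13/9 + h/9 (j(h, S) = -(-13 - h)/9 = 13/9 + h/9)
(j(6, 5) + 299)² = ((13/9 + (⅑)*6) + 299)² = ((13/9 + ⅔) + 299)² = (19/9 + 299)² = (2710/9)² = 7344100/81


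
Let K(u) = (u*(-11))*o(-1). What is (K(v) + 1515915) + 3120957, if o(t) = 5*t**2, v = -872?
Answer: 4684832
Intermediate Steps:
K(u) = -55*u (K(u) = (u*(-11))*(5*(-1)**2) = (-11*u)*(5*1) = -11*u*5 = -55*u)
(K(v) + 1515915) + 3120957 = (-55*(-872) + 1515915) + 3120957 = (47960 + 1515915) + 3120957 = 1563875 + 3120957 = 4684832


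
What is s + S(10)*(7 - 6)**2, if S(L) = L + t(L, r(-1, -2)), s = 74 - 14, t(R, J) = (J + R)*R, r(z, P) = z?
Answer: 160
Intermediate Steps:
t(R, J) = R*(J + R)
s = 60
S(L) = L + L*(-1 + L)
s + S(10)*(7 - 6)**2 = 60 + 10**2*(7 - 6)**2 = 60 + 100*1**2 = 60 + 100*1 = 60 + 100 = 160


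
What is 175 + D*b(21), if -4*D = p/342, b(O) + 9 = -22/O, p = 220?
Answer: 1268455/7182 ≈ 176.62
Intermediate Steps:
b(O) = -9 - 22/O
D = -55/342 ≈ -0.16082
175 + D*b(21) = 175 - 55*(-9 - 22/21)/342 = 175 - 55/342*(-211/21) = 175 + 11605/7182 = 1268455/7182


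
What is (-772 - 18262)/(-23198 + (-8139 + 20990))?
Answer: 19034/10347 ≈ 1.8396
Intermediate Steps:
(-772 - 18262)/(-23198 + (-8139 + 20990)) = -19034/(-23198 + 12851) = -19034/(-10347) = -19034*(-1/10347) = 19034/10347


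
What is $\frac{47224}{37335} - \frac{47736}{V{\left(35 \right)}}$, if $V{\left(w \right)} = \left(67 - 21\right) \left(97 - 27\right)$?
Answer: $- \frac{81508114}{6010935} \approx -13.56$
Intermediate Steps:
$V{\left(w \right)} = 3220$ ($V{\left(w \right)} = 46 \cdot 70 = 3220$)
$\frac{47224}{37335} - \frac{47736}{V{\left(35 \right)}} = \frac{47224}{37335} - \frac{47736}{3220} = 47224 \cdot \frac{1}{37335} - \frac{11934}{805} = \frac{47224}{37335} - \frac{11934}{805} = - \frac{81508114}{6010935}$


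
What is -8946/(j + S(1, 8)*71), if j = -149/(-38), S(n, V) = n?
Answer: -113316/949 ≈ -119.41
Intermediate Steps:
j = 149/38 (j = -149*(-1/38) = 149/38 ≈ 3.9211)
-8946/(j + S(1, 8)*71) = -8946/(149/38 + 1*71) = -8946/(149/38 + 71) = -8946/2847/38 = -8946*38/2847 = -113316/949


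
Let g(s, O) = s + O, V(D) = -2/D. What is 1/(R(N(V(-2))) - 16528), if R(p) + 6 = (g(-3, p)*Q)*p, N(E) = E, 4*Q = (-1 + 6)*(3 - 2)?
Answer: -2/33073 ≈ -6.0472e-5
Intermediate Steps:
Q = 5/4 (Q = ((-1 + 6)*(3 - 2))/4 = (5*1)/4 = (¼)*5 = 5/4 ≈ 1.2500)
g(s, O) = O + s
R(p) = -6 + p*(-15/4 + 5*p/4) (R(p) = -6 + ((p - 3)*(5/4))*p = -6 + ((-3 + p)*(5/4))*p = -6 + (-15/4 + 5*p/4)*p = -6 + p*(-15/4 + 5*p/4))
1/(R(N(V(-2))) - 16528) = 1/((-6 + 5*(-2/(-2))*(-3 - 2/(-2))/4) - 16528) = 1/((-6 + 5*(-2*(-½))*(-3 - 2*(-½))/4) - 16528) = 1/((-6 + (5/4)*1*(-3 + 1)) - 16528) = 1/((-6 + (5/4)*1*(-2)) - 16528) = 1/((-6 - 5/2) - 16528) = 1/(-17/2 - 16528) = 1/(-33073/2) = -2/33073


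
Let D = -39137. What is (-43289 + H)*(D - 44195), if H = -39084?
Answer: 6864306836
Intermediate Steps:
(-43289 + H)*(D - 44195) = (-43289 - 39084)*(-39137 - 44195) = -82373*(-83332) = 6864306836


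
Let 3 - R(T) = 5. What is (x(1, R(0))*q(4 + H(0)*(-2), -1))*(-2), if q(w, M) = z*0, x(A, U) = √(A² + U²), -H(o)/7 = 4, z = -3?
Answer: 0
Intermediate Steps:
R(T) = -2 (R(T) = 3 - 1*5 = 3 - 5 = -2)
H(o) = -28 (H(o) = -7*4 = -28)
q(w, M) = 0 (q(w, M) = -3*0 = 0)
(x(1, R(0))*q(4 + H(0)*(-2), -1))*(-2) = (√(1² + (-2)²)*0)*(-2) = (√(1 + 4)*0)*(-2) = (√5*0)*(-2) = 0*(-2) = 0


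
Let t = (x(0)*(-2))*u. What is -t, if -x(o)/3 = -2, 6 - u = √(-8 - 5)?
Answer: 72 - 12*I*√13 ≈ 72.0 - 43.267*I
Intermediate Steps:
u = 6 - I*√13 (u = 6 - √(-8 - 5) = 6 - √(-13) = 6 - I*√13 ≈ 6.0 - 3.6056*I)
x(o) = 6 (x(o) = -3*(-2) = 6)
t = -72 + 12*I*√13 (t = (6*(-2))*(6 - I*√13) = -12*(6 - I*√13) = -72 + 12*I*√13 ≈ -72.0 + 43.267*I)
-t = -(-72 + 12*I*√13) = 72 - 12*I*√13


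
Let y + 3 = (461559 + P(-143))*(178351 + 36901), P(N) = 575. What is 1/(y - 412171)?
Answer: 1/99474855594 ≈ 1.0053e-11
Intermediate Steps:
y = 99475267765 (y = -3 + (461559 + 575)*(178351 + 36901) = -3 + 462134*215252 = -3 + 99475267768 = 99475267765)
1/(y - 412171) = 1/(99475267765 - 412171) = 1/99474855594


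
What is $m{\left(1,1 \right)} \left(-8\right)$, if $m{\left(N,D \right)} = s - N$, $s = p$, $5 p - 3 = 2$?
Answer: $0$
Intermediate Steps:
$p = 1$ ($p = \frac{3}{5} + \frac{1}{5} \cdot 2 = \frac{3}{5} + \frac{2}{5} = 1$)
$s = 1$
$m{\left(N,D \right)} = 1 - N$
$m{\left(1,1 \right)} \left(-8\right) = \left(1 - 1\right) \left(-8\right) = 0 \left(-8\right) = 0$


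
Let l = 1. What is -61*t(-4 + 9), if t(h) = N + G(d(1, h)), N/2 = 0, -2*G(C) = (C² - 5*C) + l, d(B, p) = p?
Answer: 61/2 ≈ 30.500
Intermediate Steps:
G(C) = -½ - C²/2 + 5*C/2 (G(C) = -((C² - 5*C) + 1)/2 = -(1 + C² - 5*C)/2 = -½ - C²/2 + 5*C/2)
N = 0 (N = 2*0 = 0)
t(h) = -½ - h²/2 + 5*h/2 (t(h) = 0 + (-½ - h²/2 + 5*h/2) = -½ - h²/2 + 5*h/2)
-61*t(-4 + 9) = -61*(-½ - (-4 + 9)²/2 + 5*(-4 + 9)/2) = -61*(-½ - ½*5² + (5/2)*5) = -61*(-½ - ½*25 + 25/2) = -61*(-½ - 25/2 + 25/2) = -61*(-½) = 61/2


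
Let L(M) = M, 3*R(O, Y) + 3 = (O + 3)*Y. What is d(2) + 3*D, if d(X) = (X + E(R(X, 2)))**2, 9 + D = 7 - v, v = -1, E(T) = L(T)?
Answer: 142/9 ≈ 15.778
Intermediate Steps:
R(O, Y) = -1 + Y*(3 + O)/3 (R(O, Y) = -1 + ((O + 3)*Y)/3 = -1 + ((3 + O)*Y)/3 = -1 + (Y*(3 + O))/3 = -1 + Y*(3 + O)/3)
E(T) = T
D = -1 (D = -9 + (7 - 1*(-1)) = -9 + (7 + 1) = -9 + 8 = -1)
d(X) = (1 + 5*X/3)**2 (d(X) = (X + (-1 + 2 + (1/3)*X*2))**2 = (X + (-1 + 2 + 2*X/3))**2 = (X + (1 + 2*X/3))**2 = (1 + 5*X/3)**2)
d(2) + 3*D = (3 + 5*2)**2/9 + 3*(-1) = (3 + 10)**2/9 - 3 = (1/9)*13**2 - 3 = (1/9)*169 - 3 = 169/9 - 3 = 142/9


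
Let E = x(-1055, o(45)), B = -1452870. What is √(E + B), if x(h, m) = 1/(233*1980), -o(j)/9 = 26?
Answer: I*√8589472191914185/76890 ≈ 1205.4*I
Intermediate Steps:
o(j) = -234 (o(j) = -9*26 = -234)
x(h, m) = 1/461340 (x(h, m) = (1/233)*(1/1980) = 1/461340)
E = 1/461340 ≈ 2.1676e-6
√(E + B) = √(1/461340 - 1452870) = √(-670267045799/461340) = I*√8589472191914185/76890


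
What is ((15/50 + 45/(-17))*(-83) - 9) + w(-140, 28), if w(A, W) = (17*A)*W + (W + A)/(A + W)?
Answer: -11297043/170 ≈ -66453.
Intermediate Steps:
w(A, W) = 1 + 17*A*W (w(A, W) = 17*A*W + (A + W)/(A + W) = 17*A*W + 1 = 1 + 17*A*W)
((15/50 + 45/(-17))*(-83) - 9) + w(-140, 28) = ((15/50 + 45/(-17))*(-83) - 9) + (1 + 17*(-140)*28) = ((15*(1/50) + 45*(-1/17))*(-83) - 9) + (1 - 66640) = ((3/10 - 45/17)*(-83) - 9) - 66639 = (-399/170*(-83) - 9) - 66639 = (33117/170 - 9) - 66639 = 31587/170 - 66639 = -11297043/170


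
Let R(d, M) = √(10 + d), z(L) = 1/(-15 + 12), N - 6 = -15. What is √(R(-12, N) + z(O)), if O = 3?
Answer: √(-3 + 9*I*√2)/3 ≈ 0.74821 + 0.94507*I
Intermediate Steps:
N = -9 (N = 6 - 15 = -9)
z(L) = -⅓ (z(L) = 1/(-3) = -⅓)
√(R(-12, N) + z(O)) = √(√(10 - 12) - ⅓) = √(√(-2) - ⅓) = √(I*√2 - ⅓) = √(-⅓ + I*√2)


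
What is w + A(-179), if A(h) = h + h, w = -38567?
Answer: -38925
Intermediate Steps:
A(h) = 2*h
w + A(-179) = -38567 + 2*(-179) = -38567 - 358 = -38925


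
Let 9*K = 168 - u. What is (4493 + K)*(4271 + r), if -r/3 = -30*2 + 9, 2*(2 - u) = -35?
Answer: 19950028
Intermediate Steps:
u = 39/2 (u = 2 - 1/2*(-35) = 2 + 35/2 = 39/2 ≈ 19.500)
K = 33/2 (K = (168 - 1*39/2)/9 = (168 - 39/2)/9 = (1/9)*(297/2) = 33/2 ≈ 16.500)
r = 153 (r = -3*(-30*2 + 9) = -3*(-60 + 9) = -3*(-51) = 153)
(4493 + K)*(4271 + r) = (4493 + 33/2)*(4271 + 153) = (9019/2)*4424 = 19950028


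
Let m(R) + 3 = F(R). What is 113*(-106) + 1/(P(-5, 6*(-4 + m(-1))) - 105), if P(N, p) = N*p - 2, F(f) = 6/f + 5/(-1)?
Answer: -5186473/433 ≈ -11978.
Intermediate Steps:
F(f) = -5 + 6/f (F(f) = 6/f + 5*(-1) = 6/f - 5 = -5 + 6/f)
m(R) = -8 + 6/R (m(R) = -3 + (-5 + 6/R) = -8 + 6/R)
P(N, p) = -2 + N*p
113*(-106) + 1/(P(-5, 6*(-4 + m(-1))) - 105) = 113*(-106) + 1/((-2 - 30*(-4 + (-8 + 6/(-1)))) - 105) = -11978 + 1/((-2 - 30*(-4 + (-8 + 6*(-1)))) - 105) = -11978 + 1/((-2 - 30*(-4 + (-8 - 6))) - 105) = -11978 + 1/((-2 - 30*(-4 - 14)) - 105) = -11978 + 1/((-2 - 30*(-18)) - 105) = -11978 + 1/((-2 - 5*(-108)) - 105) = -11978 + 1/((-2 + 540) - 105) = -11978 + 1/(538 - 105) = -11978 + 1/433 = -5186473/433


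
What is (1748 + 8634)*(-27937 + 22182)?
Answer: -59748410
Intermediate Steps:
(1748 + 8634)*(-27937 + 22182) = 10382*(-5755) = -59748410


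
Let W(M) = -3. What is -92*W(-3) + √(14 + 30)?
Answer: 276 + 2*√11 ≈ 282.63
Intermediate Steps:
-92*W(-3) + √(14 + 30) = -92*(-3) + √(14 + 30) = 276 + √44 = 276 + 2*√11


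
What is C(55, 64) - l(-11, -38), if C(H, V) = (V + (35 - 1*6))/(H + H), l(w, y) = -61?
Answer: 6803/110 ≈ 61.845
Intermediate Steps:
C(H, V) = (29 + V)/(2*H) (C(H, V) = (V + (35 - 6))/((2*H)) = (V + 29)*(1/(2*H)) = (29 + V)*(1/(2*H)) = (29 + V)/(2*H))
C(55, 64) - l(-11, -38) = (1/2)*(29 + 64)/55 - 1*(-61) = (1/2)*(1/55)*93 + 61 = 93/110 + 61 = 6803/110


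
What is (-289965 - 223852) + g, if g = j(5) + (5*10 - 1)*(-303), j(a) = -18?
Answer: -528682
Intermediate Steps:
g = -14865 (g = -18 + (5*10 - 1)*(-303) = -18 + (50 - 1)*(-303) = -18 + 49*(-303) = -18 - 14847 = -14865)
(-289965 - 223852) + g = (-289965 - 223852) - 14865 = -513817 - 14865 = -528682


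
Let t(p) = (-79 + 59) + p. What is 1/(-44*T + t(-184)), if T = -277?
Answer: 1/11984 ≈ 8.3445e-5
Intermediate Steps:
t(p) = -20 + p
1/(-44*T + t(-184)) = 1/(-44*(-277) + (-20 - 184)) = 1/(12188 - 204) = 1/11984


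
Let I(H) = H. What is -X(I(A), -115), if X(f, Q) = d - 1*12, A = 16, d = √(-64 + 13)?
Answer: 12 - I*√51 ≈ 12.0 - 7.1414*I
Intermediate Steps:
d = I*√51 (d = √(-51) = I*√51 ≈ 7.1414*I)
X(f, Q) = -12 + I*√51 (X(f, Q) = I*√51 - 1*12 = I*√51 - 12 = -12 + I*√51)
-X(I(A), -115) = -(-12 + I*√51) = 12 - I*√51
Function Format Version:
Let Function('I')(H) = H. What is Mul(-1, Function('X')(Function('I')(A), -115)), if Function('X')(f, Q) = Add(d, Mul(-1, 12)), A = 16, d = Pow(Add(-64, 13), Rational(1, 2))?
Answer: Add(12, Mul(-1, I, Pow(51, Rational(1, 2)))) ≈ Add(12.000, Mul(-7.1414, I))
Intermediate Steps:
d = Mul(I, Pow(51, Rational(1, 2))) (d = Pow(-51, Rational(1, 2)) = Mul(I, Pow(51, Rational(1, 2))) ≈ Mul(7.1414, I))
Function('X')(f, Q) = Add(-12, Mul(I, Pow(51, Rational(1, 2)))) (Function('X')(f, Q) = Add(Mul(I, Pow(51, Rational(1, 2))), Mul(-1, 12)) = Add(Mul(I, Pow(51, Rational(1, 2))), -12) = Add(-12, Mul(I, Pow(51, Rational(1, 2)))))
Mul(-1, Function('X')(Function('I')(A), -115)) = Mul(-1, Add(-12, Mul(I, Pow(51, Rational(1, 2))))) = Add(12, Mul(-1, I, Pow(51, Rational(1, 2))))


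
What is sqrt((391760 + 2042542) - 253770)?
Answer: 2*sqrt(545133) ≈ 1476.7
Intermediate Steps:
sqrt((391760 + 2042542) - 253770) = sqrt(2434302 - 253770) = sqrt(2180532) = 2*sqrt(545133)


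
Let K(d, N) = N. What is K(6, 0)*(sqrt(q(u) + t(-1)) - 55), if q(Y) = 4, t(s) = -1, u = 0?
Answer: 0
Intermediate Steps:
K(6, 0)*(sqrt(q(u) + t(-1)) - 55) = 0*(sqrt(4 - 1) - 55) = 0*(sqrt(3) - 55) = 0*(-55 + sqrt(3)) = 0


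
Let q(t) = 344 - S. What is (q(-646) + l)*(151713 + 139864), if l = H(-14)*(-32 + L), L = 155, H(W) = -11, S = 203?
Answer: -353391324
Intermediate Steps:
q(t) = 141 (q(t) = 344 - 1*203 = 344 - 203 = 141)
l = -1353 (l = -11*(-32 + 155) = -11*123 = -1353)
(q(-646) + l)*(151713 + 139864) = (141 - 1353)*(151713 + 139864) = -1212*291577 = -353391324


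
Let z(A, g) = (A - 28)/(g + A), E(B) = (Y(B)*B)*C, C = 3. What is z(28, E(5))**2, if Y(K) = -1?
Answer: 0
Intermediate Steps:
E(B) = -3*B (E(B) = -B*3 = -3*B)
z(A, g) = (-28 + A)/(A + g)
z(28, E(5))**2 = ((-28 + 28)/(28 - 3*5))**2 = (0/(28 - 15))**2 = (0/13)**2 = ((1/13)*0)**2 = 0**2 = 0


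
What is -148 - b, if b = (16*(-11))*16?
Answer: 2668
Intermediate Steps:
b = -2816 (b = -176*16 = -2816)
-148 - b = -148 - 1*(-2816) = -148 + 2816 = 2668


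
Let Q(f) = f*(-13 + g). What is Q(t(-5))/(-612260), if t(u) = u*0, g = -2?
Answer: 0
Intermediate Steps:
t(u) = 0
Q(f) = -15*f (Q(f) = f*(-13 - 2) = f*(-15) = -15*f)
Q(t(-5))/(-612260) = -15*0/(-612260) = 0*(-1/612260) = 0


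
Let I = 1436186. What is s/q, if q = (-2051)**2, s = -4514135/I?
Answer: -4514135/6041461463786 ≈ -7.4719e-7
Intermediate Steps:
s = -4514135/1436186 ≈ -3.1431
q = 4206601
s/q = -4514135/1436186/4206601 = -4514135/1436186*1/4206601 = -4514135/6041461463786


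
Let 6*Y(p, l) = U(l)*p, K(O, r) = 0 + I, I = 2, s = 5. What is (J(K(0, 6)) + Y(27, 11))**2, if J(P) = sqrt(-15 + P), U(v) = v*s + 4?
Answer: 281909/4 + 531*I*sqrt(13) ≈ 70477.0 + 1914.5*I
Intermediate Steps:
K(O, r) = 2 (K(O, r) = 0 + 2 = 2)
U(v) = 4 + 5*v (U(v) = v*5 + 4 = 5*v + 4 = 4 + 5*v)
Y(p, l) = p*(4 + 5*l)/6 (Y(p, l) = ((4 + 5*l)*p)/6 = (p*(4 + 5*l))/6 = p*(4 + 5*l)/6)
(J(K(0, 6)) + Y(27, 11))**2 = (sqrt(-15 + 2) + (1/6)*27*(4 + 5*11))**2 = (sqrt(-13) + (1/6)*27*(4 + 55))**2 = (I*sqrt(13) + (1/6)*27*59)**2 = (I*sqrt(13) + 531/2)**2 = (531/2 + I*sqrt(13))**2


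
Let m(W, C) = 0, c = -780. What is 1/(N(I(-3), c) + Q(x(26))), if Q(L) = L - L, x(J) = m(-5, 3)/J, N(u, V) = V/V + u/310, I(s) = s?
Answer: 310/307 ≈ 1.0098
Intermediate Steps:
N(u, V) = 1 + u/310 (N(u, V) = 1 + u*(1/310) = 1 + u/310)
x(J) = 0 (x(J) = 0/J = 0)
Q(L) = 0
1/(N(I(-3), c) + Q(x(26))) = 1/((1 + (1/310)*(-3)) + 0) = 1/((1 - 3/310) + 0) = 1/(307/310 + 0) = 1/(307/310) = 310/307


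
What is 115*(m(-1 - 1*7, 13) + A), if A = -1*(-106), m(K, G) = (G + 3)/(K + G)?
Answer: 12558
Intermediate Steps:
m(K, G) = (3 + G)/(G + K)
A = 106
115*(m(-1 - 1*7, 13) + A) = 115*((3 + 13)/(13 + (-1 - 1*7)) + 106) = 115*(16/(13 + (-1 - 7)) + 106) = 115*(16/(13 - 8) + 106) = 115*(16/5 + 106) = 115*(546/5) = 12558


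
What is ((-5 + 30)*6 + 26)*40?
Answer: 7040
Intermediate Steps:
((-5 + 30)*6 + 26)*40 = (25*6 + 26)*40 = (150 + 26)*40 = 176*40 = 7040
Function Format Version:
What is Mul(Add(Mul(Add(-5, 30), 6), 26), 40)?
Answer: 7040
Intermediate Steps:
Mul(Add(Mul(Add(-5, 30), 6), 26), 40) = Mul(Add(Mul(25, 6), 26), 40) = Mul(Add(150, 26), 40) = Mul(176, 40) = 7040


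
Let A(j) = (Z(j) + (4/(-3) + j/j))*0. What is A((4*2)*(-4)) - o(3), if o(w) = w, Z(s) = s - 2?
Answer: -3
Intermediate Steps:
Z(s) = -2 + s
A(j) = 0 (A(j) = ((-2 + j) + (4/(-3) + j/j))*0 = ((-2 + j) + (4*(-⅓) + 1))*0 = ((-2 + j) + (-4/3 + 1))*0 = ((-2 + j) - ⅓)*0 = (-7/3 + j)*0 = 0)
A((4*2)*(-4)) - o(3) = 0 - 1*3 = 0 - 3 = -3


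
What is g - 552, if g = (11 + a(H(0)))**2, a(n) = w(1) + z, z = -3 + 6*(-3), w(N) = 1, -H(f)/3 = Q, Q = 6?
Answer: -471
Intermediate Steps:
H(f) = -18 (H(f) = -3*6 = -18)
z = -21 (z = -3 - 18 = -21)
a(n) = -20 (a(n) = 1 - 21 = -20)
g = 81 (g = (11 - 20)**2 = (-9)**2 = 81)
g - 552 = 81 - 552 = -471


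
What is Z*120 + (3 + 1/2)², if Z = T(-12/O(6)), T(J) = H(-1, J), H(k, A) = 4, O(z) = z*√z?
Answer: 1969/4 ≈ 492.25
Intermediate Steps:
O(z) = z^(3/2)
T(J) = 4
Z = 4
Z*120 + (3 + 1/2)² = 4*120 + (3 + 1/2)² = 480 + (3 + ½)² = 480 + (7/2)² = 480 + 49/4 = 1969/4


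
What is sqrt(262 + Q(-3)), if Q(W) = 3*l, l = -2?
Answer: 16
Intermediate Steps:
Q(W) = -6 (Q(W) = 3*(-2) = -6)
sqrt(262 + Q(-3)) = sqrt(262 - 6) = sqrt(256) = 16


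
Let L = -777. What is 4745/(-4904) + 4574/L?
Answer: -26117761/3810408 ≈ -6.8543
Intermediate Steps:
4745/(-4904) + 4574/L = 4745/(-4904) + 4574/(-777) = 4745*(-1/4904) + 4574*(-1/777) = -4745/4904 - 4574/777 = -26117761/3810408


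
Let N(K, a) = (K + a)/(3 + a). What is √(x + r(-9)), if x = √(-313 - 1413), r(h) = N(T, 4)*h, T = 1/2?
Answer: √(-1134 + 196*I*√1726)/14 ≈ 4.2521 + 4.8853*I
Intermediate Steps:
T = ½ ≈ 0.50000
N(K, a) = (K + a)/(3 + a)
r(h) = 9*h/14 (r(h) = ((½ + 4)/(3 + 4))*h = ((9/2)/7)*h = ((⅐)*(9/2))*h = 9*h/14)
x = I*√1726 (x = √(-1726) = I*√1726 ≈ 41.545*I)
√(x + r(-9)) = √(I*√1726 + (9/14)*(-9)) = √(I*√1726 - 81/14) = √(-81/14 + I*√1726)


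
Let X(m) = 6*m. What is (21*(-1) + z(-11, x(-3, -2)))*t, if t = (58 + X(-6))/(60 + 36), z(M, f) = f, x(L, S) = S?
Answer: -253/48 ≈ -5.2708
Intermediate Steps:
t = 11/48 (t = (58 + 6*(-6))/(60 + 36) = (58 - 36)/96 = 22*(1/96) = 11/48 ≈ 0.22917)
(21*(-1) + z(-11, x(-3, -2)))*t = (21*(-1) - 2)*(11/48) = (-21 - 2)*(11/48) = -23*11/48 = -253/48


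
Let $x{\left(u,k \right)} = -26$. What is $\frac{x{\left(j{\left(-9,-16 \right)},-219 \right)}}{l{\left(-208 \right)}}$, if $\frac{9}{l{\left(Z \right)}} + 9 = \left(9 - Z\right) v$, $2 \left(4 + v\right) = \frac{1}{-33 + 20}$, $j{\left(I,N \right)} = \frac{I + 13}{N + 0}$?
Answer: $\frac{7673}{3} \approx 2557.7$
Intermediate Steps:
$j{\left(I,N \right)} = \frac{13 + I}{N}$
$v = - \frac{105}{26}$ ($v = -4 + \frac{1}{2 \left(-33 + 20\right)} = -4 + \frac{1}{2 \left(-13\right)} = -4 + \frac{1}{2} \left(- \frac{1}{13}\right) = -4 - \frac{1}{26} = - \frac{105}{26} \approx -4.0385$)
$l{\left(Z \right)} = \frac{9}{- \frac{1179}{26} + \frac{105 Z}{26}}$ ($l{\left(Z \right)} = \frac{9}{-9 + \left(9 - Z\right) \left(- \frac{105}{26}\right)} = \frac{9}{-9 + \left(- \frac{945}{26} + \frac{105 Z}{26}\right)} = \frac{9}{- \frac{1179}{26} + \frac{105 Z}{26}}$)
$\frac{x{\left(j{\left(-9,-16 \right)},-219 \right)}}{l{\left(-208 \right)}} = - \frac{26}{78 \frac{1}{-393 + 35 \left(-208\right)}} = - \frac{26}{78 \frac{1}{-393 - 7280}} = - \frac{26}{78 \frac{1}{-7673}} = - \frac{26}{78 \left(- \frac{1}{7673}\right)} = - \frac{26}{- \frac{78}{7673}} = \left(-26\right) \left(- \frac{7673}{78}\right) = \frac{7673}{3}$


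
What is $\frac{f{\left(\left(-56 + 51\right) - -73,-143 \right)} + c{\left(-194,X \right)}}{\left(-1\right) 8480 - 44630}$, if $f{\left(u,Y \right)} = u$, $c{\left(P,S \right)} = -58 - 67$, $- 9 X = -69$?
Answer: $\frac{57}{53110} \approx 0.0010732$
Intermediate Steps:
$X = \frac{23}{3}$ ($X = \left(- \frac{1}{9}\right) \left(-69\right) = \frac{23}{3} \approx 7.6667$)
$c{\left(P,S \right)} = -125$
$\frac{f{\left(\left(-56 + 51\right) - -73,-143 \right)} + c{\left(-194,X \right)}}{\left(-1\right) 8480 - 44630} = \frac{\left(\left(-56 + 51\right) - -73\right) - 125}{\left(-1\right) 8480 - 44630} = \frac{\left(-5 + 73\right) - 125}{-8480 - 44630} = \frac{68 - 125}{-53110} = \left(-57\right) \left(- \frac{1}{53110}\right) = \frac{57}{53110}$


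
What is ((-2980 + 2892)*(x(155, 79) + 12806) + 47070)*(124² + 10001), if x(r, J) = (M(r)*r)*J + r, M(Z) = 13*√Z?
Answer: -27749698746 - 355488121560*√155 ≈ -4.4535e+12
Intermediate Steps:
x(r, J) = r + 13*J*r^(3/2) (x(r, J) = ((13*√r)*r)*J + r = (13*r^(3/2))*J + r = 13*J*r^(3/2) + r = r + 13*J*r^(3/2))
((-2980 + 2892)*(x(155, 79) + 12806) + 47070)*(124² + 10001) = ((-2980 + 2892)*((155 + 13*79*155^(3/2)) + 12806) + 47070)*(124² + 10001) = (-88*((155 + 13*79*(155*√155)) + 12806) + 47070)*(15376 + 10001) = (-88*((155 + 159185*√155) + 12806) + 47070)*25377 = (-88*(12961 + 159185*√155) + 47070)*25377 = ((-1140568 - 14008280*√155) + 47070)*25377 = (-1093498 - 14008280*√155)*25377 = -27749698746 - 355488121560*√155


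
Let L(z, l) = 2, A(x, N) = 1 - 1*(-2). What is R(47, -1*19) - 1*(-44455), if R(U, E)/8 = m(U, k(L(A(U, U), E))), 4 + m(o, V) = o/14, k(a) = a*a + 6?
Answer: 311149/7 ≈ 44450.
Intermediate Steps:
A(x, N) = 3 (A(x, N) = 1 + 2 = 3)
k(a) = 6 + a**2 (k(a) = a**2 + 6 = 6 + a**2)
m(o, V) = -4 + o/14
R(U, E) = -32 + 4*U/7 (R(U, E) = 8*(-4 + U/14) = -32 + 4*U/7)
R(47, -1*19) - 1*(-44455) = (-32 + (4/7)*47) - 1*(-44455) = (-32 + 188/7) + 44455 = -36/7 + 44455 = 311149/7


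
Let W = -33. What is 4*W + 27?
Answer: -105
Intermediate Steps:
4*W + 27 = 4*(-33) + 27 = -132 + 27 = -105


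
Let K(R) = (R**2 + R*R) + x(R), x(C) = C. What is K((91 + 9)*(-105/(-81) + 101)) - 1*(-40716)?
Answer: 152610019364/729 ≈ 2.0934e+8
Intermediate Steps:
K(R) = R + 2*R**2 (K(R) = (R**2 + R*R) + R = (R**2 + R**2) + R = 2*R**2 + R = R + 2*R**2)
K((91 + 9)*(-105/(-81) + 101)) - 1*(-40716) = ((91 + 9)*(-105/(-81) + 101))*(1 + 2*((91 + 9)*(-105/(-81) + 101))) - 1*(-40716) = (100*(-105*(-1/81) + 101))*(1 + 2*(100*(-105*(-1/81) + 101))) + 40716 = (100*(35/27 + 101))*(1 + 2*(100*(35/27 + 101))) + 40716 = (100*(2762/27))*(1 + 2*(100*(2762/27))) + 40716 = 276200*(1 + 2*(276200/27))/27 + 40716 = 276200*(1 + 552400/27)/27 + 40716 = (276200/27)*(552427/27) + 40716 = 152580337400/729 + 40716 = 152610019364/729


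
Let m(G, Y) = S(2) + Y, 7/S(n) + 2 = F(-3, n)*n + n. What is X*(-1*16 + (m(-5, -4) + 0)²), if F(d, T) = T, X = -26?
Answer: 2275/8 ≈ 284.38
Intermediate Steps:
S(n) = 7/(-2 + n + n²) (S(n) = 7/(-2 + (n*n + n)) = 7/(-2 + (n² + n)) = 7/(-2 + (n + n²)) = 7/(-2 + n + n²))
m(G, Y) = 7/4 + Y (m(G, Y) = 7/(-2 + 2 + 2²) + Y = 7/(-2 + 2 + 4) + Y = 7/4 + Y)
X*(-1*16 + (m(-5, -4) + 0)²) = -26*(-1*16 + ((7/4 - 4) + 0)²) = -26*(-16 + (-9/4 + 0)²) = -26*(-16 + (-9/4)²) = -26*(-16 + 81/16) = -26*(-175/16) = 2275/8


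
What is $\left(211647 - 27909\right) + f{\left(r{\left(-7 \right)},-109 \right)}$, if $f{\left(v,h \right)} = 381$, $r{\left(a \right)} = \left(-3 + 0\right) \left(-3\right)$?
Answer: $184119$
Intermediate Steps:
$r{\left(a \right)} = 9$ ($r{\left(a \right)} = \left(-3\right) \left(-3\right) = 9$)
$\left(211647 - 27909\right) + f{\left(r{\left(-7 \right)},-109 \right)} = \left(211647 - 27909\right) + 381 = 183738 + 381 = 184119$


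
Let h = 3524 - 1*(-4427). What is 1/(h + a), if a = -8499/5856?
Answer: 1952/15517519 ≈ 0.00012579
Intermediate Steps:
a = -2833/1952 (a = -8499*1/5856 = -2833/1952 ≈ -1.4513)
h = 7951 (h = 3524 + 4427 = 7951)
1/(h + a) = 1/(7951 - 2833/1952) = 1/(15517519/1952) = 1952/15517519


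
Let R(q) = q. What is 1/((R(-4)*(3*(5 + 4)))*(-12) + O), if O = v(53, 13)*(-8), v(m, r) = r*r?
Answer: -1/56 ≈ -0.017857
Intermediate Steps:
v(m, r) = r²
O = -1352 (O = 13²*(-8) = 169*(-8) = -1352)
1/((R(-4)*(3*(5 + 4)))*(-12) + O) = 1/(-12*(5 + 4)*(-12) - 1352) = 1/(-12*9*(-12) - 1352) = 1/(-4*27*(-12) - 1352) = 1/(-108*(-12) - 1352) = 1/(1296 - 1352) = 1/(-56) = -1/56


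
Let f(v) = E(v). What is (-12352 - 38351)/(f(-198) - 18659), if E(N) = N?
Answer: 50703/18857 ≈ 2.6888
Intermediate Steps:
f(v) = v
(-12352 - 38351)/(f(-198) - 18659) = (-12352 - 38351)/(-198 - 18659) = -50703/(-18857) = -50703*(-1/18857) = 50703/18857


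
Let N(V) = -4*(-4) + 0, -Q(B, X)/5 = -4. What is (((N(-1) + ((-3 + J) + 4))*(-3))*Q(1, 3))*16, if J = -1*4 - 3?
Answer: -9600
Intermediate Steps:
J = -7 (J = -4 - 3 = -7)
Q(B, X) = 20 (Q(B, X) = -5*(-4) = 20)
N(V) = 16 (N(V) = 16 + 0 = 16)
(((N(-1) + ((-3 + J) + 4))*(-3))*Q(1, 3))*16 = (((16 + ((-3 - 7) + 4))*(-3))*20)*16 = (((16 + (-10 + 4))*(-3))*20)*16 = (((16 - 6)*(-3))*20)*16 = ((10*(-3))*20)*16 = -30*20*16 = -600*16 = -9600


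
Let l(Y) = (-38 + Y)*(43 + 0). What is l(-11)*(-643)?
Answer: 1354801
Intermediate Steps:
l(Y) = -1634 + 43*Y (l(Y) = (-38 + Y)*43 = -1634 + 43*Y)
l(-11)*(-643) = (-1634 + 43*(-11))*(-643) = (-1634 - 473)*(-643) = -2107*(-643) = 1354801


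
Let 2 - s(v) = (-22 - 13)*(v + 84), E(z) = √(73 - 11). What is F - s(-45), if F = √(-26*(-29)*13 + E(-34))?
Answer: -1367 + √(9802 + √62) ≈ -1268.0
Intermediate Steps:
E(z) = √62
s(v) = 2942 + 35*v (s(v) = 2 - (-22 - 13)*(v + 84) = 2 - (-35)*(84 + v) = 2 - (-2940 - 35*v) = 2 + (2940 + 35*v) = 2942 + 35*v)
F = √(9802 + √62) (F = √(-26*(-29)*13 + √62) = √(754*13 + √62) = √(9802 + √62) ≈ 99.045)
F - s(-45) = √(9802 + √62) - (2942 + 35*(-45)) = √(9802 + √62) - (2942 - 1575) = √(9802 + √62) - 1*1367 = √(9802 + √62) - 1367 = -1367 + √(9802 + √62)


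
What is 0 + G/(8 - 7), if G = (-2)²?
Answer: 4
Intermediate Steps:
G = 4
0 + G/(8 - 7) = 0 + 4/(8 - 7) = 0 + 4/1 = 0 + 1*4 = 0 + 4 = 4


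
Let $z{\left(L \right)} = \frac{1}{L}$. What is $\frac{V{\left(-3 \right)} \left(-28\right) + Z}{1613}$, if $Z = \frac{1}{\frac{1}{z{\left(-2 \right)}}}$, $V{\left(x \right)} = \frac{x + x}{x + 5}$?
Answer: $\frac{167}{3226} \approx 0.051767$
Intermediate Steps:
$V{\left(x \right)} = \frac{2 x}{5 + x}$
$Z = - \frac{1}{2}$ ($Z = \frac{1}{\frac{1}{\frac{1}{-2}}} = \frac{1}{\frac{1}{- \frac{1}{2}}} = \frac{1}{-2} = - \frac{1}{2} \approx -0.5$)
$\frac{V{\left(-3 \right)} \left(-28\right) + Z}{1613} = \frac{2 \left(-3\right) \frac{1}{5 - 3} \left(-28\right) - \frac{1}{2}}{1613} = \left(2 \left(-3\right) \frac{1}{2} \left(-28\right) - \frac{1}{2}\right) \frac{1}{1613} = \left(\left(-3\right) \left(-28\right) - \frac{1}{2}\right) \frac{1}{1613} = \left(84 - \frac{1}{2}\right) \frac{1}{1613} = \frac{167}{2} \cdot \frac{1}{1613} = \frac{167}{3226}$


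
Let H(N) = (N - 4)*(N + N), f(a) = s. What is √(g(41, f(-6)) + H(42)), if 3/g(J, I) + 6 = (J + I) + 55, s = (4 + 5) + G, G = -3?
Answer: √204290/8 ≈ 56.498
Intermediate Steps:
s = 6 (s = (4 + 5) - 3 = 9 - 3 = 6)
f(a) = 6
g(J, I) = 3/(49 + I + J) (g(J, I) = 3/(-6 + ((J + I) + 55)) = 3/(-6 + ((I + J) + 55)) = 3/(-6 + (55 + I + J)) = 3/(49 + I + J))
H(N) = 2*N*(-4 + N) (H(N) = (-4 + N)*(2*N) = 2*N*(-4 + N))
√(g(41, f(-6)) + H(42)) = √(3/(49 + 6 + 41) + 2*42*(-4 + 42)) = √(3/96 + 2*42*38) = √(3*(1/96) + 3192) = √(1/32 + 3192) = √(102145/32) = √204290/8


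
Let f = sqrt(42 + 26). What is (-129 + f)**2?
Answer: 16709 - 516*sqrt(17) ≈ 14581.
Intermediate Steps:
f = 2*sqrt(17) (f = sqrt(68) = 2*sqrt(17) ≈ 8.2462)
(-129 + f)**2 = (-129 + 2*sqrt(17))**2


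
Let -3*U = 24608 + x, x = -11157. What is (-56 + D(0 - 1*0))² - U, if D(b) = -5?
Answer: 24614/3 ≈ 8204.7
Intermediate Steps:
U = -13451/3 (U = -(24608 - 11157)/3 = -⅓*13451 = -13451/3 ≈ -4483.7)
(-56 + D(0 - 1*0))² - U = (-56 - 5)² - 1*(-13451/3) = (-61)² + 13451/3 = 3721 + 13451/3 = 24614/3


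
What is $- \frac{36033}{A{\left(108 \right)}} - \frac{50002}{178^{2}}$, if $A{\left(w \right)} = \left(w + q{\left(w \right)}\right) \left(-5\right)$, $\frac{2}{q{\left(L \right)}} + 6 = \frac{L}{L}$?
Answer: $\frac{139346062}{2130749} \approx 65.398$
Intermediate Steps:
$q{\left(L \right)} = - \frac{2}{5}$ ($q{\left(L \right)} = \frac{2}{-6 + \frac{L}{L}} = \frac{2}{-6 + 1} = \frac{2}{-5} = 2 \left(- \frac{1}{5}\right) = - \frac{2}{5}$)
$A{\left(w \right)} = 2 - 5 w$ ($A{\left(w \right)} = \left(w - \frac{2}{5}\right) \left(-5\right) = \left(- \frac{2}{5} + w\right) \left(-5\right) = 2 - 5 w$)
$- \frac{36033}{A{\left(108 \right)}} - \frac{50002}{178^{2}} = - \frac{36033}{2 - 540} - \frac{50002}{178^{2}} = - \frac{36033}{2 - 540} - \frac{50002}{31684} = - \frac{36033}{-538} - \frac{25001}{15842} = \left(-36033\right) \left(- \frac{1}{538}\right) - \frac{25001}{15842} = \frac{36033}{538} - \frac{25001}{15842} = \frac{139346062}{2130749}$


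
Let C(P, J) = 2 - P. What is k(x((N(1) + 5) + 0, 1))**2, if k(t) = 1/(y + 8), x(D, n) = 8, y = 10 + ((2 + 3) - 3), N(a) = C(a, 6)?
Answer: 1/400 ≈ 0.0025000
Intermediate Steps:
N(a) = 2 - a
y = 12 (y = 10 + (5 - 3) = 10 + 2 = 12)
k(t) = 1/20 (k(t) = 1/(12 + 8) = 1/20)
k(x((N(1) + 5) + 0, 1))**2 = (1/20)**2 = 1/400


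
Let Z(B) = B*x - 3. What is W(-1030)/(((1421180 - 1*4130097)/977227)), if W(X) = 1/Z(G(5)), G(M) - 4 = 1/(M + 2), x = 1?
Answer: -6840589/21671336 ≈ -0.31565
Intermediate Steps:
G(M) = 4 + 1/(2 + M) (G(M) = 4 + 1/(M + 2) = 4 + 1/(2 + M))
Z(B) = -3 + B (Z(B) = B*1 - 3 = B - 3 = -3 + B)
W(X) = 7/8 (W(X) = 1/(-3 + (9 + 4*5)/(2 + 5)) = 1/(-3 + (9 + 20)/7) = 1/(-3 + (⅐)*29) = 1/(-3 + 29/7) = 1/(8/7) = 7/8)
W(-1030)/(((1421180 - 1*4130097)/977227)) = 7/(8*(((1421180 - 1*4130097)/977227))) = 7/(8*(((1421180 - 4130097)*(1/977227)))) = 7/(8*((-2708917*1/977227))) = 7/(8*(-2708917/977227)) = (7/8)*(-977227/2708917) = -6840589/21671336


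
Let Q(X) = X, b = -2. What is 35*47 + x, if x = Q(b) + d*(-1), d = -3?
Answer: 1646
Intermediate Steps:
x = 1 (x = -2 - 3*(-1) = -2 + 3 = 1)
35*47 + x = 35*47 + 1 = 1645 + 1 = 1646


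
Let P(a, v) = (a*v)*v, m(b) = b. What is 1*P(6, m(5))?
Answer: 150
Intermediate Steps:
P(a, v) = a*v²
1*P(6, m(5)) = 1*(6*5²) = 1*(6*25) = 1*150 = 150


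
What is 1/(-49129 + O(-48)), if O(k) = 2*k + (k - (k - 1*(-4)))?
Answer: -1/49229 ≈ -2.0313e-5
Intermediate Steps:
O(k) = -4 + 2*k (O(k) = 2*k + (k - (k + 4)) = 2*k + (k - (4 + k)) = 2*k + (k + (-4 - k)) = 2*k - 4 = -4 + 2*k)
1/(-49129 + O(-48)) = 1/(-49129 + (-4 + 2*(-48))) = 1/(-49129 + (-4 - 96)) = 1/(-49129 - 100) = 1/(-49229) = -1/49229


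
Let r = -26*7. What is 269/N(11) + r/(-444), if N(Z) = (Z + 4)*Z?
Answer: 24911/12210 ≈ 2.0402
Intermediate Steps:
r = -182
N(Z) = Z*(4 + Z) (N(Z) = (4 + Z)*Z = Z*(4 + Z))
269/N(11) + r/(-444) = 269/((11*(4 + 11))) - 182/(-444) = 269/((11*15)) - 182*(-1/444) = 269/165 + 91/222 = 24911/12210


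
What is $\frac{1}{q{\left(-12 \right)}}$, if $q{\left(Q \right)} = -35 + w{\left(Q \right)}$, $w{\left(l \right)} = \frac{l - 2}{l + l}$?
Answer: $- \frac{12}{413} \approx -0.029056$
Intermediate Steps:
$w{\left(l \right)} = \frac{-2 + l}{2 l}$
$q{\left(Q \right)} = -35 + \frac{-2 + Q}{2 Q}$
$\frac{1}{q{\left(-12 \right)}} = \frac{1}{- \frac{69}{2} - \frac{1}{-12}} = \frac{1}{- \frac{69}{2} - - \frac{1}{12}} = \frac{1}{- \frac{69}{2} + \frac{1}{12}} = \frac{1}{- \frac{413}{12}} = - \frac{12}{413}$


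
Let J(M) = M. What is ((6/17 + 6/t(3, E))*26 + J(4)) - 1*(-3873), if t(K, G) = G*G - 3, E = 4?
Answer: 66269/17 ≈ 3898.2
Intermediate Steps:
t(K, G) = -3 + G² (t(K, G) = G² - 3 = -3 + G²)
((6/17 + 6/t(3, E))*26 + J(4)) - 1*(-3873) = ((6/17 + 6/(-3 + 4²))*26 + 4) - 1*(-3873) = ((6*(1/17) + 6/(-3 + 16))*26 + 4) + 3873 = ((6/17 + 6/13)*26 + 4) + 3873 = ((180/221)*26 + 4) + 3873 = (360/17 + 4) + 3873 = 428/17 + 3873 = 66269/17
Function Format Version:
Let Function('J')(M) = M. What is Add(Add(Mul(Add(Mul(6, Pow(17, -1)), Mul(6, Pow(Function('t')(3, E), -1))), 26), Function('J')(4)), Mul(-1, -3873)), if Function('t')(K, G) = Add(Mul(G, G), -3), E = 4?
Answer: Rational(66269, 17) ≈ 3898.2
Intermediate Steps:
Function('t')(K, G) = Add(-3, Pow(G, 2)) (Function('t')(K, G) = Add(Pow(G, 2), -3) = Add(-3, Pow(G, 2)))
Add(Add(Mul(Add(Mul(6, Pow(17, -1)), Mul(6, Pow(Function('t')(3, E), -1))), 26), Function('J')(4)), Mul(-1, -3873)) = Add(Add(Mul(Add(Mul(6, Pow(17, -1)), Mul(6, Pow(Add(-3, Pow(4, 2)), -1))), 26), 4), Mul(-1, -3873)) = Add(Add(Mul(Add(Mul(6, Rational(1, 17)), Mul(6, Pow(Add(-3, 16), -1))), 26), 4), 3873) = Add(Add(Mul(Add(Rational(6, 17), Mul(6, Pow(13, -1))), 26), 4), 3873) = Add(Add(Mul(Add(Rational(6, 17), Mul(6, Rational(1, 13))), 26), 4), 3873) = Add(Add(Mul(Add(Rational(6, 17), Rational(6, 13)), 26), 4), 3873) = Add(Add(Mul(Rational(180, 221), 26), 4), 3873) = Add(Add(Rational(360, 17), 4), 3873) = Add(Rational(428, 17), 3873) = Rational(66269, 17)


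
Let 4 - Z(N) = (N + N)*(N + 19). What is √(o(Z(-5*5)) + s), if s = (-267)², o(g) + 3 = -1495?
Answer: √69791 ≈ 264.18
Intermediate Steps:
Z(N) = 4 - 2*N*(19 + N) (Z(N) = 4 - (N + N)*(N + 19) = 4 - 2*N*(19 + N))
o(g) = -1498 (o(g) = -3 - 1495 = -1498)
s = 71289
√(o(Z(-5*5)) + s) = √(-1498 + 71289) = √69791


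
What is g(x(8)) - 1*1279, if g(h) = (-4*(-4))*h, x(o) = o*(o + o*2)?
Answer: 1793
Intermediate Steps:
x(o) = 3*o² (x(o) = o*(o + 2*o) = o*(3*o) = 3*o²)
g(h) = 16*h
g(x(8)) - 1*1279 = 16*(3*8²) - 1*1279 = 16*(3*64) - 1279 = 16*192 - 1279 = 3072 - 1279 = 1793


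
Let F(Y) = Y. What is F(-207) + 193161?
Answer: 192954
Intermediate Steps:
F(-207) + 193161 = -207 + 193161 = 192954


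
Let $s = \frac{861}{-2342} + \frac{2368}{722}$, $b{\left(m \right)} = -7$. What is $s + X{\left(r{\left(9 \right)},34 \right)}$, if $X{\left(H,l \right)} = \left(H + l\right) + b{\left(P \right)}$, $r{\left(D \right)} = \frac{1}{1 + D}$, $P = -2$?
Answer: $\frac{63435318}{2113655} \approx 30.012$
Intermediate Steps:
$X{\left(H,l \right)} = -7 + H + l$ ($X{\left(H,l \right)} = \left(H + l\right) - 7 = -7 + H + l$)
$s = \frac{2462107}{845462}$ ($s = 861 \left(- \frac{1}{2342}\right) + 2368 \cdot \frac{1}{722} = - \frac{861}{2342} + \frac{1184}{361} = \frac{2462107}{845462} \approx 2.9121$)
$s + X{\left(r{\left(9 \right)},34 \right)} = \frac{2462107}{845462} + \left(-7 + \frac{1}{1 + 9} + 34\right) = \frac{2462107}{845462} + \left(-7 + \frac{1}{10} + 34\right) = \frac{2462107}{845462} + \frac{271}{10} = \frac{63435318}{2113655}$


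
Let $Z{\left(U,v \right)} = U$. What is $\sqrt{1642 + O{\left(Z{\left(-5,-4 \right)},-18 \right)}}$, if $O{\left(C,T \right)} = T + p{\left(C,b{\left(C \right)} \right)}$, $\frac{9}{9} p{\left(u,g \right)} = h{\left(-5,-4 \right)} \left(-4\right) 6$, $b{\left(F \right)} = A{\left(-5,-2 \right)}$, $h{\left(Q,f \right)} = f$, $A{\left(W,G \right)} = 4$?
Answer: $2 \sqrt{430} \approx 41.473$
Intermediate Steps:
$b{\left(F \right)} = 4$
$p{\left(u,g \right)} = 96$ ($p{\left(u,g \right)} = \left(-4\right) \left(-4\right) 6 = 16 \cdot 6 = 96$)
$O{\left(C,T \right)} = 96 + T$ ($O{\left(C,T \right)} = T + 96 = 96 + T$)
$\sqrt{1642 + O{\left(Z{\left(-5,-4 \right)},-18 \right)}} = \sqrt{1642 + \left(96 - 18\right)} = \sqrt{1642 + 78} = \sqrt{1720} = 2 \sqrt{430}$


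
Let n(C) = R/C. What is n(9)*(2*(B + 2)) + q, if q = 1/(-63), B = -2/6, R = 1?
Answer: 67/189 ≈ 0.35450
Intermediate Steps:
n(C) = 1/C
B = -⅓ (B = -2*⅙ = -⅓ ≈ -0.33333)
q = -1/63 ≈ -0.015873
n(9)*(2*(B + 2)) + q = (2*(-⅓ + 2))/9 - 1/63 = (2*(5/3))/9 - 1/63 = (⅑)*(10/3) - 1/63 = 10/27 - 1/63 = 67/189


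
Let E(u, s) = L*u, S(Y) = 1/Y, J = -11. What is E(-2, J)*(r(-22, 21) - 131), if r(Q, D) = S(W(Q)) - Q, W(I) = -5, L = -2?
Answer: -2184/5 ≈ -436.80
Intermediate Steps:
S(Y) = 1/Y
E(u, s) = -2*u
r(Q, D) = -⅕ - Q (r(Q, D) = 1/(-5) - Q = -⅕ - Q)
E(-2, J)*(r(-22, 21) - 131) = (-2*(-2))*((-⅕ - 1*(-22)) - 131) = 4*((-⅕ + 22) - 131) = 4*(109/5 - 131) = 4*(-546/5) = -2184/5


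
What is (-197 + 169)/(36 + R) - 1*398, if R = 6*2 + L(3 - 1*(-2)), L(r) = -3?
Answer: -17938/45 ≈ -398.62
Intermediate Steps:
R = 9 (R = 6*2 - 3 = 12 - 3 = 9)
(-197 + 169)/(36 + R) - 1*398 = (-197 + 169)/(36 + 9) - 1*398 = -28/45 - 398 = -17938/45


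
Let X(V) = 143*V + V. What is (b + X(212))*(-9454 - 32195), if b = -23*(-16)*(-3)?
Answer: -1225480176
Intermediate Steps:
b = -1104 (b = 368*(-3) = -1104)
X(V) = 144*V
(b + X(212))*(-9454 - 32195) = (-1104 + 144*212)*(-9454 - 32195) = (-1104 + 30528)*(-41649) = 29424*(-41649) = -1225480176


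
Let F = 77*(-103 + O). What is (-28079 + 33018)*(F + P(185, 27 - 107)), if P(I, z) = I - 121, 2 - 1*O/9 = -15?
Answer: 19331246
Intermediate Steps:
O = 153 (O = 18 - 9*(-15) = 18 + 135 = 153)
P(I, z) = -121 + I
F = 3850 (F = 77*(-103 + 153) = 77*50 = 3850)
(-28079 + 33018)*(F + P(185, 27 - 107)) = (-28079 + 33018)*(3850 + (-121 + 185)) = 4939*(3850 + 64) = 4939*3914 = 19331246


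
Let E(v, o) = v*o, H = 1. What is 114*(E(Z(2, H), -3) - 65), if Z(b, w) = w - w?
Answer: -7410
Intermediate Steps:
Z(b, w) = 0
E(v, o) = o*v
114*(E(Z(2, H), -3) - 65) = 114*(-3*0 - 65) = 114*(0 - 65) = 114*(-65) = -7410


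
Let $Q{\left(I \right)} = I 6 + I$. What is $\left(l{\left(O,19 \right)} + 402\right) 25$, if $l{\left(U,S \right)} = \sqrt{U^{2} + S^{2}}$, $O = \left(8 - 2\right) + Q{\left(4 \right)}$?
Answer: $10050 + 25 \sqrt{1517} \approx 11024.0$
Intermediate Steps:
$Q{\left(I \right)} = 7 I$ ($Q{\left(I \right)} = 6 I + I = 7 I$)
$O = 34$ ($O = \left(8 - 2\right) + 7 \cdot 4 = 6 + 28 = 34$)
$l{\left(U,S \right)} = \sqrt{S^{2} + U^{2}}$
$\left(l{\left(O,19 \right)} + 402\right) 25 = \left(\sqrt{19^{2} + 34^{2}} + 402\right) 25 = \left(\sqrt{361 + 1156} + 402\right) 25 = \left(\sqrt{1517} + 402\right) 25 = \left(402 + \sqrt{1517}\right) 25 = 10050 + 25 \sqrt{1517}$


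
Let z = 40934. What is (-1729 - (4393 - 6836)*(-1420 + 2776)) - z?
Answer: 3270045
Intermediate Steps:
(-1729 - (4393 - 6836)*(-1420 + 2776)) - z = (-1729 - (4393 - 6836)*(-1420 + 2776)) - 1*40934 = (-1729 - (-2443)*1356) - 40934 = (-1729 - 1*(-3312708)) - 40934 = (-1729 + 3312708) - 40934 = 3310979 - 40934 = 3270045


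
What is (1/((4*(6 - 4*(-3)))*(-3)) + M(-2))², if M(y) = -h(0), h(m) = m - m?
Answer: 1/46656 ≈ 2.1433e-5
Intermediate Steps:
h(m) = 0
M(y) = 0 (M(y) = -1*0 = 0)
(1/((4*(6 - 4*(-3)))*(-3)) + M(-2))² = (1/((4*(6 - 4*(-3)))*(-3)) + 0)² = (1/((4*(6 + 12))*(-3)) + 0)² = (1/((4*18)*(-3)) + 0)² = (1/(72*(-3)) + 0)² = (1/(-216) + 0)² = (-1/216 + 0)² = (-1/216)² = 1/46656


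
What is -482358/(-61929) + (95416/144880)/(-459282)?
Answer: 445784302749553/57233385094620 ≈ 7.7889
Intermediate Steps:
-482358/(-61929) + (95416/144880)/(-459282) = -482358*(-1/61929) + (95416*(1/144880))*(-1/459282) = 160786/20643 + (11927/18110)*(-1/459282) = 160786/20643 - 11927/8317597020 = 445784302749553/57233385094620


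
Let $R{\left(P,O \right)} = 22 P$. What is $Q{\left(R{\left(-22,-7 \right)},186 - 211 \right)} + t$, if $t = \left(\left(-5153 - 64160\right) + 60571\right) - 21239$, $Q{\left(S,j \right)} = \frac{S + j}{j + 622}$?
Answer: $- \frac{17899166}{597} \approx -29982.0$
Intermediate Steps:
$Q{\left(S,j \right)} = \frac{S + j}{622 + j}$
$t = -29981$ ($t = \left(-69313 + 60571\right) - 21239 = -8742 - 21239 = -29981$)
$Q{\left(R{\left(-22,-7 \right)},186 - 211 \right)} + t = \frac{22 \left(-22\right) + \left(186 - 211\right)}{622 + \left(186 - 211\right)} - 29981 = \frac{-484 - 25}{622 - 25} - 29981 = \frac{1}{597} \left(-509\right) - 29981 = - \frac{509}{597} - 29981 = - \frac{17899166}{597}$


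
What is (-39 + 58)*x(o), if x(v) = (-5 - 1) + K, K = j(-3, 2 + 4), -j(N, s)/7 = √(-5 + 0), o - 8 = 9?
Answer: -114 - 133*I*√5 ≈ -114.0 - 297.4*I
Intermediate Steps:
o = 17 (o = 8 + 9 = 17)
j(N, s) = -7*I*√5 (j(N, s) = -7*√(-5 + 0) = -7*I*√5)
K = -7*I*√5 ≈ -15.652*I
x(v) = -6 - 7*I*√5 (x(v) = (-5 - 1) - 7*I*√5 = -6 - 7*I*√5)
(-39 + 58)*x(o) = (-39 + 58)*(-6 - 7*I*√5) = 19*(-6 - 7*I*√5) = -114 - 133*I*√5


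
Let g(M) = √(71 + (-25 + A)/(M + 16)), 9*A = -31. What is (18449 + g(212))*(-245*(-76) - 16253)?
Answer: 43668783 + 263*√2072463/19 ≈ 4.3689e+7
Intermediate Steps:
A = -31/9 (A = (⅑)*(-31) = -31/9 ≈ -3.4444)
g(M) = √(71 - 256/(9*(16 + M))) (g(M) = √(71 + (-25 - 31/9)/(M + 16)) = √(71 - 256/(9*(16 + M))))
(18449 + g(212))*(-245*(-76) - 16253) = (18449 + √((9968 + 639*212)/(16 + 212))/3)*(-245*(-76) - 16253) = (18449 + √((9968 + 135468)/228)/3)*(18620 - 16253) = (18449 + √((1/228)*145436)/3)*2367 = (18449 + √(36359/57)/3)*2367 = (18449 + (√2072463/57)/3)*2367 = (18449 + √2072463/171)*2367 = 43668783 + 263*√2072463/19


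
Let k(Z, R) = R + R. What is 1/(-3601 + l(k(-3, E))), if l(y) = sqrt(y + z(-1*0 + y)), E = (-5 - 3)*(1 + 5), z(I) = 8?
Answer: -3601/12967289 - 2*I*sqrt(22)/12967289 ≈ -0.0002777 - 7.2342e-7*I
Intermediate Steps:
E = -48 (E = -8*6 = -48)
k(Z, R) = 2*R
l(y) = sqrt(8 + y) (l(y) = sqrt(y + 8) = sqrt(8 + y))
1/(-3601 + l(k(-3, E))) = 1/(-3601 + sqrt(8 + 2*(-48))) = 1/(-3601 + sqrt(8 - 96)) = 1/(-3601 + sqrt(-88)) = 1/(-3601 + 2*I*sqrt(22))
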